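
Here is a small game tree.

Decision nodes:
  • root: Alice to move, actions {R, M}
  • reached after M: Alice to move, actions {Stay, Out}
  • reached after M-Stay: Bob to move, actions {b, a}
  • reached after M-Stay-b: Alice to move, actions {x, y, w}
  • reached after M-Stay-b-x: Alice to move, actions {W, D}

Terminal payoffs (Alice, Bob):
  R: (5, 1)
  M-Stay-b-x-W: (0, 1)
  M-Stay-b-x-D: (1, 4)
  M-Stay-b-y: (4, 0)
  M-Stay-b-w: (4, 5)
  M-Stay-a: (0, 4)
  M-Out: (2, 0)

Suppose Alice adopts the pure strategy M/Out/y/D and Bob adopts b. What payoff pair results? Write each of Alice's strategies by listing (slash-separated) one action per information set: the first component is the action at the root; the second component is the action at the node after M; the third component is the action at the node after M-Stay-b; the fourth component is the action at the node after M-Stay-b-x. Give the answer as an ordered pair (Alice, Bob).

(2, 0)

Trace the play path from the root:
  Alice plays M
  Alice plays Out at [M]
→ terminal payoff (2, 0).
(Alice's choice at the node after M-Stay-b is never reached on this path, so it doesn't affect the outcome.)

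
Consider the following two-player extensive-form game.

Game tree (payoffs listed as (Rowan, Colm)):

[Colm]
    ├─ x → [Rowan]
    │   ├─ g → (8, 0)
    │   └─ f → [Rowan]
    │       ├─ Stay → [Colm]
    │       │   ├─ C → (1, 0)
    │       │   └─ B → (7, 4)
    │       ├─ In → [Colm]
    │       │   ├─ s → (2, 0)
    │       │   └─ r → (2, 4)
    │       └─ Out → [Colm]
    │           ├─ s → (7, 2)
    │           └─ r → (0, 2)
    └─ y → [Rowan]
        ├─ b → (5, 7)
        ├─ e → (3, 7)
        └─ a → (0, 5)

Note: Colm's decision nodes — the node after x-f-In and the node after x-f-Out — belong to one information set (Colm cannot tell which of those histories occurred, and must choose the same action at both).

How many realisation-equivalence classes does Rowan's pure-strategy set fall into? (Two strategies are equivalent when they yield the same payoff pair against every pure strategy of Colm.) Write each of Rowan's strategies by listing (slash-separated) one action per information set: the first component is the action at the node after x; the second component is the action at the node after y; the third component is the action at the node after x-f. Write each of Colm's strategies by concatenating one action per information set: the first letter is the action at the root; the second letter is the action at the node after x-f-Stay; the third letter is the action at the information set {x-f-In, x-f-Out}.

Rowan has 18 pure strategies: g/b/Stay, g/b/In, g/b/Out, g/e/Stay, g/e/In, g/e/Out, g/a/Stay, g/a/In, g/a/Out, f/b/Stay, f/b/In, f/b/Out, f/e/Stay, f/e/In, f/e/Out, f/a/Stay, f/a/In, f/a/Out. Columns: xCs, xCr, xBs, xBr, yCs, yCr, yBs, yBr.
{g/b/Stay, g/b/In, g/b/Out} → row (8,0) (8,0) (8,0) (8,0) (5,7) (5,7) (5,7) (5,7)
{g/e/Stay, g/e/In, g/e/Out} → row (8,0) (8,0) (8,0) (8,0) (3,7) (3,7) (3,7) (3,7)
{g/a/Stay, g/a/In, g/a/Out} → row (8,0) (8,0) (8,0) (8,0) (0,5) (0,5) (0,5) (0,5)
{f/b/Stay} → row (1,0) (1,0) (7,4) (7,4) (5,7) (5,7) (5,7) (5,7)
{f/b/In} → row (2,0) (2,4) (2,0) (2,4) (5,7) (5,7) (5,7) (5,7)
{f/b/Out} → row (7,2) (0,2) (7,2) (0,2) (5,7) (5,7) (5,7) (5,7)
{f/e/Stay} → row (1,0) (1,0) (7,4) (7,4) (3,7) (3,7) (3,7) (3,7)
{f/e/In} → row (2,0) (2,4) (2,0) (2,4) (3,7) (3,7) (3,7) (3,7)
{f/e/Out} → row (7,2) (0,2) (7,2) (0,2) (3,7) (3,7) (3,7) (3,7)
{f/a/Stay} → row (1,0) (1,0) (7,4) (7,4) (0,5) (0,5) (0,5) (0,5)
{f/a/In} → row (2,0) (2,4) (2,0) (2,4) (0,5) (0,5) (0,5) (0,5)
{f/a/Out} → row (7,2) (0,2) (7,2) (0,2) (0,5) (0,5) (0,5) (0,5)
That's 12 distinct rows out of 18 strategies.

12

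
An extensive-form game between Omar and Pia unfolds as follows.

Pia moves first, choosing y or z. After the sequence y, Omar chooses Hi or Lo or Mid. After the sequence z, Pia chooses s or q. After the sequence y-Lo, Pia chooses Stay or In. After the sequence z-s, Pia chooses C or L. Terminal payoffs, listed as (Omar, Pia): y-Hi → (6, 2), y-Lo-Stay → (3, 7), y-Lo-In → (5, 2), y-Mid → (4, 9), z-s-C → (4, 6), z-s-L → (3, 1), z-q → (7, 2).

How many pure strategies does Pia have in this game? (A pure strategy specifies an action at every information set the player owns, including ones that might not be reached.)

16

Pia owns the root with actions {y, z} — two choices.
Pia owns the node after z with actions {s, q} — two choices.
Pia owns the node after y-Lo with actions {Stay, In} — two choices.
Pia owns the node after z-s with actions {C, L} — two choices.
A pure strategy fixes one action at each information set independently, so the count is the product 2 × 2 × 2 × 2 = 16.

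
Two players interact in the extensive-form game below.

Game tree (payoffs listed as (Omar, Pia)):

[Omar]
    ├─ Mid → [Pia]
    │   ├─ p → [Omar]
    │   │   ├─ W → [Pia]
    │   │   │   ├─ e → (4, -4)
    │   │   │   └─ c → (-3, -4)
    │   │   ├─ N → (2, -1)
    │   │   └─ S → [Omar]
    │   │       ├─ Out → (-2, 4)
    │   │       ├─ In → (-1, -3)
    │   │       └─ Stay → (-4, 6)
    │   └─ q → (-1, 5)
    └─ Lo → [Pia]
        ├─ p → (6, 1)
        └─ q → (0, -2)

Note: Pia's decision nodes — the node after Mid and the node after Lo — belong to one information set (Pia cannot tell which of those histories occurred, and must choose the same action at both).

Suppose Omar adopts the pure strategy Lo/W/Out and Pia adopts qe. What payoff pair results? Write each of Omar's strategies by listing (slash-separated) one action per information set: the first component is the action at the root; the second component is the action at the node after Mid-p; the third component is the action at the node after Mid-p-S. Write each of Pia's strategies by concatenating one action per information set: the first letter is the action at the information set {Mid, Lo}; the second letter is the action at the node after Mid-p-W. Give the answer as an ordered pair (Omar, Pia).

(0, -2)

Trace the play path from the root:
  Omar plays Lo
  Pia plays q at [Lo]
→ terminal payoff (0, -2).
(Omar's choice at the node after Mid-p is never reached on this path, so it doesn't affect the outcome.)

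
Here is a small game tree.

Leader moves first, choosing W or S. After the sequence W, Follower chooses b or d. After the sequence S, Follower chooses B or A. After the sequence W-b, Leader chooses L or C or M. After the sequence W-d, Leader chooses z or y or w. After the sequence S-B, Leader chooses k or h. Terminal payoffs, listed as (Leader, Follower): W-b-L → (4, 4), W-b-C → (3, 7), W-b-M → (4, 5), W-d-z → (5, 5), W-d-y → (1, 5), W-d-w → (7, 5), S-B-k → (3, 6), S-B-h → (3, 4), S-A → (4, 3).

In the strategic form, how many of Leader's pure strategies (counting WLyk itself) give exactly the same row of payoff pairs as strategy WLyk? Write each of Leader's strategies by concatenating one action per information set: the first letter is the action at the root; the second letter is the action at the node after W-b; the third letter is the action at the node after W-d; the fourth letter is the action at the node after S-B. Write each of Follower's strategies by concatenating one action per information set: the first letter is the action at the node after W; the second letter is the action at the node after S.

Row for WLyk (columns bB, bA, dB, dA): (4,4) (4,4) (1,5) (1,5).
Under WLyk, Leader's choice at the node after S-B can never be reached regardless of what Follower does, so varying those choices leaves every outcome unchanged.
Holding the reachable choices fixed and varying the unreachable one freely already gives 2 equivalent strategies.
No other strategy reproduces this row, so those 2 are the full class: WLyk, WLyh.

2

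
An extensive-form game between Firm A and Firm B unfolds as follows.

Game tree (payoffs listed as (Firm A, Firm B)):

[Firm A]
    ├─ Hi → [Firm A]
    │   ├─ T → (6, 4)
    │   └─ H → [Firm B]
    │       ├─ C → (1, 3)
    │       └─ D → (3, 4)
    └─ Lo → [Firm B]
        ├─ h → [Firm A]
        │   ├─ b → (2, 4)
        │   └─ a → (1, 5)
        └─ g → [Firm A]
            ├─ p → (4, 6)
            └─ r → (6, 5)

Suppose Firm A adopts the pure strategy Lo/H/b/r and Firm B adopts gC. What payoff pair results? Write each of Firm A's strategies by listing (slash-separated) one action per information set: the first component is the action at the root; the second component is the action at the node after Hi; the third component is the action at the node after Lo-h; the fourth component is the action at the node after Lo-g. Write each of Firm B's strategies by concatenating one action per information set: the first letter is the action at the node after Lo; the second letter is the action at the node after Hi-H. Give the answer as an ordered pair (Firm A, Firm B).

(6, 5)

Trace the play path from the root:
  Firm A plays Lo
  Firm B plays g at [Lo]
  Firm A plays r at [Lo-g]
→ terminal payoff (6, 5).
(Firm A's choice at the node after Hi is never reached on this path, so it doesn't affect the outcome.)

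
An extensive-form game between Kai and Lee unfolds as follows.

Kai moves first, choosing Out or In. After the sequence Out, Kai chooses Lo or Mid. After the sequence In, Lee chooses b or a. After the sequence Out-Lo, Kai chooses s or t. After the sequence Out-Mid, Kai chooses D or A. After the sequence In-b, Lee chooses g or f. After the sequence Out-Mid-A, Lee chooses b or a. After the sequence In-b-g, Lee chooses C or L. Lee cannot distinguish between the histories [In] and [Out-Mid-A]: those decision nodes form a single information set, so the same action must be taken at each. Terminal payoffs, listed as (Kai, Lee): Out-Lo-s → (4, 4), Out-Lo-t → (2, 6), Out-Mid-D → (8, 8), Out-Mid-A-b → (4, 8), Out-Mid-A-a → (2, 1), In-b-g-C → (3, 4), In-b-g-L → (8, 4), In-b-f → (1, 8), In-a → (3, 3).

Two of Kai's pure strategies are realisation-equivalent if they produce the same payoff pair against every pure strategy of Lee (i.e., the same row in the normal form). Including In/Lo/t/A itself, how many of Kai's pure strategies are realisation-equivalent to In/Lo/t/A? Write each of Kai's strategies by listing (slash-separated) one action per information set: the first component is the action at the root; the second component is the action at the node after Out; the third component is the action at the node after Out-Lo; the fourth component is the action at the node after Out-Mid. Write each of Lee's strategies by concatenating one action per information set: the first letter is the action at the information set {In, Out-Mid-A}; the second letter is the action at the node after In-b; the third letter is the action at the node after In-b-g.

8

Row for In/Lo/t/A (columns bgC, bgL, bfC, bfL, agC, agL, afC, afL): (3,4) (8,4) (1,8) (1,8) (3,3) (3,3) (3,3) (3,3).
Under In/Lo/t/A, Kai's choice at the node after Out and at the node after Out-Lo and at the node after Out-Mid can never be reached regardless of what Lee does, so varying those choices leaves every outcome unchanged.
Holding the reachable choices fixed and varying the unreachable ones freely already gives 2 × 2 × 2 = 8 equivalent strategies.
No other strategy reproduces this row, so those 8 are the full class: In/Lo/s/D, In/Lo/s/A, In/Lo/t/D, In/Lo/t/A, In/Mid/s/D, In/Mid/s/A, In/Mid/t/D, In/Mid/t/A.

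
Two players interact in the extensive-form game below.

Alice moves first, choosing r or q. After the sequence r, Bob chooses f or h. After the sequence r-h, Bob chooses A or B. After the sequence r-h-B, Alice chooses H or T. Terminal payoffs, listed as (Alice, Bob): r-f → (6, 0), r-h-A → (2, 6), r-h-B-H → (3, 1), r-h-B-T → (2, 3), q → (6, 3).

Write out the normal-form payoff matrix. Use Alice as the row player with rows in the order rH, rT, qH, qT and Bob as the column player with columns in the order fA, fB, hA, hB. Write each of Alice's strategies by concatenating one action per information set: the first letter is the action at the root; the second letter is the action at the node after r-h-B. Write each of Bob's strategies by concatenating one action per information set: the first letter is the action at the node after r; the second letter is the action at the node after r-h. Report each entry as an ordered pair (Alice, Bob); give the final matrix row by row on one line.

Row rH: fA→(6,0), fB→(6,0), hA→(2,6), hB→(3,1)
Row rT: fA→(6,0), fB→(6,0), hA→(2,6), hB→(2,3)
Row qH: fA→(6,3), fB→(6,3), hA→(6,3), hB→(6,3)
Row qT: fA→(6,3), fB→(6,3), hA→(6,3), hB→(6,3)

rH: (6,0) (6,0) (2,6) (3,1) | rT: (6,0) (6,0) (2,6) (2,3) | qH: (6,3) (6,3) (6,3) (6,3) | qT: (6,3) (6,3) (6,3) (6,3)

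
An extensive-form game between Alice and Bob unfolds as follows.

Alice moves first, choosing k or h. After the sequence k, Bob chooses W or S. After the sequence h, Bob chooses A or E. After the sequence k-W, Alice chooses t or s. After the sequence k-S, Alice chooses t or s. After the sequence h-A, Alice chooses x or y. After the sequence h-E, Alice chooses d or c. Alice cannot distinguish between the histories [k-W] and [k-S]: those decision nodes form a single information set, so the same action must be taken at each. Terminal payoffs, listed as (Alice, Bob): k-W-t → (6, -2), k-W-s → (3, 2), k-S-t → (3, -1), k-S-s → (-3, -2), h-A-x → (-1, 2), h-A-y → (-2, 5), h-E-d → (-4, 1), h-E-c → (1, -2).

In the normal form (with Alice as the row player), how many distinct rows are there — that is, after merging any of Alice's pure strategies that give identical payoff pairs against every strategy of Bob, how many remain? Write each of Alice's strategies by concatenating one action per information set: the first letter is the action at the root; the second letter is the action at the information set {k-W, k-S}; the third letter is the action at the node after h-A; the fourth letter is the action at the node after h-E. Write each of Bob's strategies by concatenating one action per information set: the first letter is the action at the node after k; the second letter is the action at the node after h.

Alice has 16 pure strategies: ktxd, ktxc, ktyd, ktyc, ksxd, ksxc, ksyd, ksyc, htxd, htxc, htyd, htyc, hsxd, hsxc, hsyd, hsyc. Columns: WA, WE, SA, SE.
{ktxd, ktxc, ktyd, ktyc} → row (6,-2) (6,-2) (3,-1) (3,-1)
{ksxd, ksxc, ksyd, ksyc} → row (3,2) (3,2) (-3,-2) (-3,-2)
{htxd, hsxd} → row (-1,2) (-4,1) (-1,2) (-4,1)
{htxc, hsxc} → row (-1,2) (1,-2) (-1,2) (1,-2)
{htyd, hsyd} → row (-2,5) (-4,1) (-2,5) (-4,1)
{htyc, hsyc} → row (-2,5) (1,-2) (-2,5) (1,-2)
That's 6 distinct rows out of 16 strategies.

6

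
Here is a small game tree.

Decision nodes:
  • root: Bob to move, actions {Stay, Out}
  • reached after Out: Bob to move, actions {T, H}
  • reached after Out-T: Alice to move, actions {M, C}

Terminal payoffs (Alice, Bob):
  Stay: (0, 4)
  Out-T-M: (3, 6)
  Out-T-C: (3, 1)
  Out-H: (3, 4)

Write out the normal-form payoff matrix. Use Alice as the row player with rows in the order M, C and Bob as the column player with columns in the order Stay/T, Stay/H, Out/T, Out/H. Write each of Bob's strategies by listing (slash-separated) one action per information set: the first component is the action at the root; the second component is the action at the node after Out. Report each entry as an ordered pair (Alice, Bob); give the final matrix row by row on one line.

       Stay/T   Stay/H    Out/T    Out/H
   M    (0,4)    (0,4)    (3,6)    (3,4)
   C    (0,4)    (0,4)    (3,1)    (3,4)

M: (0,4) (0,4) (3,6) (3,4) | C: (0,4) (0,4) (3,1) (3,4)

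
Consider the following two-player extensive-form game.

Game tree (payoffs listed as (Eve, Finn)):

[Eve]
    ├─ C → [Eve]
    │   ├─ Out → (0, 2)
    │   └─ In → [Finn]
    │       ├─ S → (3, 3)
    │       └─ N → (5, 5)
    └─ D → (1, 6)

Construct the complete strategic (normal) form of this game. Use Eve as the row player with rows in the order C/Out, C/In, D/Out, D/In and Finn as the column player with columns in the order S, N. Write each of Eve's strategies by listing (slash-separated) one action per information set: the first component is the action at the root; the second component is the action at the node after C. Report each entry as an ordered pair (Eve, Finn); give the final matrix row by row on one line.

C/Out: (0,2) (0,2) | C/In: (3,3) (5,5) | D/Out: (1,6) (1,6) | D/In: (1,6) (1,6)

Row C/Out: S→(0,2), N→(0,2)
Row C/In: S→(3,3), N→(5,5)
Row D/Out: S→(1,6), N→(1,6)
Row D/In: S→(1,6), N→(1,6)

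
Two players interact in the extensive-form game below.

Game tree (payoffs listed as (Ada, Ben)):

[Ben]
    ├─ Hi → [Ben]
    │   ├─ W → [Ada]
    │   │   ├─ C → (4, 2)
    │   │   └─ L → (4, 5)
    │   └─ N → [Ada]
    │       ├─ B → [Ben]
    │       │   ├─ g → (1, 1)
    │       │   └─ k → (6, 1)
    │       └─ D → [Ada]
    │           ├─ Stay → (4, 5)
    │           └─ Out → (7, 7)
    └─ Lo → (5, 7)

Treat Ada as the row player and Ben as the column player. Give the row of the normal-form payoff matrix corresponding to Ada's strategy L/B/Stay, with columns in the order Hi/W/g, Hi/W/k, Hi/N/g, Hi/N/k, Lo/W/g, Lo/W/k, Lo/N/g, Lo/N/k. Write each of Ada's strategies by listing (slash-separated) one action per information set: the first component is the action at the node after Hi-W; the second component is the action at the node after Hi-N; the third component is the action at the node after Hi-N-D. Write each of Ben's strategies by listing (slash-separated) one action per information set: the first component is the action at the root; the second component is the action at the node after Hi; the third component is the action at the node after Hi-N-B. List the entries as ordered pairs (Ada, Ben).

vs Hi/W/g: Ben plays Hi → Ben plays W at [Hi] → Ada plays L at [Hi-W] → (4, 5)
vs Hi/W/k: Ben plays Hi → Ben plays W at [Hi] → Ada plays L at [Hi-W] → (4, 5)
vs Hi/N/g: Ben plays Hi → Ben plays N at [Hi] → Ada plays B at [Hi-N] → Ben plays g at [Hi-N-B] → (1, 1)
vs Hi/N/k: Ben plays Hi → Ben plays N at [Hi] → Ada plays B at [Hi-N] → Ben plays k at [Hi-N-B] → (6, 1)
vs Lo/W/g: Ben plays Lo → (5, 7)
vs Lo/W/k: Ben plays Lo → (5, 7)
vs Lo/N/g: Ben plays Lo → (5, 7)
vs Lo/N/k: Ben plays Lo → (5, 7)

(4,5) (4,5) (1,1) (6,1) (5,7) (5,7) (5,7) (5,7)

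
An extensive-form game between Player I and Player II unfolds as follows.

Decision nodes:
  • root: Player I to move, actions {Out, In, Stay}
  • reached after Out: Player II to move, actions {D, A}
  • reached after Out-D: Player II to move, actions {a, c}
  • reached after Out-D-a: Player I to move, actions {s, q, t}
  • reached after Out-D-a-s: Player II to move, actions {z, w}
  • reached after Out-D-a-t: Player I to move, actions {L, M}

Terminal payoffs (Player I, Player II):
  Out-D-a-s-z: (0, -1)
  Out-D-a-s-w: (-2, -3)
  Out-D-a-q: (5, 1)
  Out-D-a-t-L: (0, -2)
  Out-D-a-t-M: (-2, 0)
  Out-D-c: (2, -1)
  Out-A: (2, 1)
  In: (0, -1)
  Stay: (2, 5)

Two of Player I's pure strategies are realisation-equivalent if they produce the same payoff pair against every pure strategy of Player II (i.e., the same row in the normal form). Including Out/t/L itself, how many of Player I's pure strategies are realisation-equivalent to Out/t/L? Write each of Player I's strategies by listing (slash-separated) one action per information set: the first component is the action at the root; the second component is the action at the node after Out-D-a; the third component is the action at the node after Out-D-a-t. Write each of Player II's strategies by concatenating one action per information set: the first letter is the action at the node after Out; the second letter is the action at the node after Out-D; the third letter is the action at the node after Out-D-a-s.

Row for Out/t/L (columns Daz, Daw, Dcz, Dcw, Aaz, Aaw, Acz, Acw): (0,-2) (0,-2) (2,-1) (2,-1) (2,1) (2,1) (2,1) (2,1).
Every one of Player I's information sets is on the play path for some reply by Player II when Player I follows Out/t/L.
Changing the action at any of them therefore changes at least one column, so only Out/t/L itself gives this row.

1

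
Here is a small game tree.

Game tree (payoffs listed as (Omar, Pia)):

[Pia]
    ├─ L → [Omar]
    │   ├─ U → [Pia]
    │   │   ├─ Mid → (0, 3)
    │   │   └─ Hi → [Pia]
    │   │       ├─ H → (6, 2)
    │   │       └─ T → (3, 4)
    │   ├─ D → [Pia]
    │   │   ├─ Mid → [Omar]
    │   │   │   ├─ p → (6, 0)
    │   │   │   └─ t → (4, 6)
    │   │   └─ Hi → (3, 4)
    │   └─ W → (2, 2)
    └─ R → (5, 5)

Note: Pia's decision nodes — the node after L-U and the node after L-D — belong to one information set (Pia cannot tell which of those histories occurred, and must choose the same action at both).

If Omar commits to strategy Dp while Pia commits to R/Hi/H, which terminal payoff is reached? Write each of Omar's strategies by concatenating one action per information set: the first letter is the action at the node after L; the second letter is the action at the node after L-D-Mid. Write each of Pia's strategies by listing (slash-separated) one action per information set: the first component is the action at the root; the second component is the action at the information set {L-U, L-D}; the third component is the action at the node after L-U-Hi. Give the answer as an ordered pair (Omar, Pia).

(5, 5)

Trace the play path from the root:
  Pia plays R
→ terminal payoff (5, 5).
(Omar's choice at the node after L is never reached on this path, so it doesn't affect the outcome.)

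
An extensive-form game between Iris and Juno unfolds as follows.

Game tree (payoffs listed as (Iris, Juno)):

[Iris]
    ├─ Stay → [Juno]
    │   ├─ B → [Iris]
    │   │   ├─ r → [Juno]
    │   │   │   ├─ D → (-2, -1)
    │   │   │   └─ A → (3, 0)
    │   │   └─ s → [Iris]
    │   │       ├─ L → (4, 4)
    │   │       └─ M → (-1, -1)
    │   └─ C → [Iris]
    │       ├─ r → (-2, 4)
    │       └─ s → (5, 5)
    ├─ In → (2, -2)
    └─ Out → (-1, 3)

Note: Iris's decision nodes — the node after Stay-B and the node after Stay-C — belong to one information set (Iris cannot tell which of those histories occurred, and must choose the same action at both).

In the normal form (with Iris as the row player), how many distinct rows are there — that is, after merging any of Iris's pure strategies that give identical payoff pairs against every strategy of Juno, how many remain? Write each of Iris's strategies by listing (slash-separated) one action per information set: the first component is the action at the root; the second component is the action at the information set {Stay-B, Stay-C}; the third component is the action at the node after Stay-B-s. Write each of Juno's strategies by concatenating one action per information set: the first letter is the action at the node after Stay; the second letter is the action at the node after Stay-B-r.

Iris has 12 pure strategies: Stay/r/L, Stay/r/M, Stay/s/L, Stay/s/M, In/r/L, In/r/M, In/s/L, In/s/M, Out/r/L, Out/r/M, Out/s/L, Out/s/M. Columns: BD, BA, CD, CA.
{Stay/r/L, Stay/r/M} → row (-2,-1) (3,0) (-2,4) (-2,4)
{Stay/s/L} → row (4,4) (4,4) (5,5) (5,5)
{Stay/s/M} → row (-1,-1) (-1,-1) (5,5) (5,5)
{In/r/L, In/r/M, In/s/L, In/s/M} → row (2,-2) (2,-2) (2,-2) (2,-2)
{Out/r/L, Out/r/M, Out/s/L, Out/s/M} → row (-1,3) (-1,3) (-1,3) (-1,3)
That's 5 distinct rows out of 12 strategies.

5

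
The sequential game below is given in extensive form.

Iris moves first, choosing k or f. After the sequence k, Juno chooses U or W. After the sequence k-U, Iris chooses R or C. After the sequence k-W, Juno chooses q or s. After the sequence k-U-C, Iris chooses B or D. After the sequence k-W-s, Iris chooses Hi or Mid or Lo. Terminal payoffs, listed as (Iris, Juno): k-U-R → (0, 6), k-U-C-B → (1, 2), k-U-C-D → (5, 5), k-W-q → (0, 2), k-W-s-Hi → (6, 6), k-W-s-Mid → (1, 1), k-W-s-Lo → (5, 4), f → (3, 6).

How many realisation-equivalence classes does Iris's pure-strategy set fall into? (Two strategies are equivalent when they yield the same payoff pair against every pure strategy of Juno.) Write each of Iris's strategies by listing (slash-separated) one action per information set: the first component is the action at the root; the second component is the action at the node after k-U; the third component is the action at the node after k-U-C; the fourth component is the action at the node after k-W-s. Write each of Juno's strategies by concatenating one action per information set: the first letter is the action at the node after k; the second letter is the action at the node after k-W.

Iris has 24 pure strategies: k/R/B/Hi, k/R/B/Mid, k/R/B/Lo, k/R/D/Hi, k/R/D/Mid, k/R/D/Lo, k/C/B/Hi, k/C/B/Mid, k/C/B/Lo, k/C/D/Hi, k/C/D/Mid, k/C/D/Lo, f/R/B/Hi, f/R/B/Mid, f/R/B/Lo, f/R/D/Hi, f/R/D/Mid, f/R/D/Lo, f/C/B/Hi, f/C/B/Mid, f/C/B/Lo, f/C/D/Hi, f/C/D/Mid, f/C/D/Lo. Columns: Uq, Us, Wq, Ws.
{k/R/B/Hi, k/R/D/Hi} → row (0,6) (0,6) (0,2) (6,6)
{k/R/B/Mid, k/R/D/Mid} → row (0,6) (0,6) (0,2) (1,1)
{k/R/B/Lo, k/R/D/Lo} → row (0,6) (0,6) (0,2) (5,4)
{k/C/B/Hi} → row (1,2) (1,2) (0,2) (6,6)
{k/C/B/Mid} → row (1,2) (1,2) (0,2) (1,1)
{k/C/B/Lo} → row (1,2) (1,2) (0,2) (5,4)
{k/C/D/Hi} → row (5,5) (5,5) (0,2) (6,6)
{k/C/D/Mid} → row (5,5) (5,5) (0,2) (1,1)
{k/C/D/Lo} → row (5,5) (5,5) (0,2) (5,4)
{f/R/B/Hi, f/R/B/Mid, f/R/B/Lo, f/R/D/Hi, f/R/D/Mid, f/R/D/Lo, f/C/B/Hi, f/C/B/Mid, f/C/B/Lo, f/C/D/Hi, f/C/D/Mid, f/C/D/Lo} → row (3,6) (3,6) (3,6) (3,6)
That's 10 distinct rows out of 24 strategies.

10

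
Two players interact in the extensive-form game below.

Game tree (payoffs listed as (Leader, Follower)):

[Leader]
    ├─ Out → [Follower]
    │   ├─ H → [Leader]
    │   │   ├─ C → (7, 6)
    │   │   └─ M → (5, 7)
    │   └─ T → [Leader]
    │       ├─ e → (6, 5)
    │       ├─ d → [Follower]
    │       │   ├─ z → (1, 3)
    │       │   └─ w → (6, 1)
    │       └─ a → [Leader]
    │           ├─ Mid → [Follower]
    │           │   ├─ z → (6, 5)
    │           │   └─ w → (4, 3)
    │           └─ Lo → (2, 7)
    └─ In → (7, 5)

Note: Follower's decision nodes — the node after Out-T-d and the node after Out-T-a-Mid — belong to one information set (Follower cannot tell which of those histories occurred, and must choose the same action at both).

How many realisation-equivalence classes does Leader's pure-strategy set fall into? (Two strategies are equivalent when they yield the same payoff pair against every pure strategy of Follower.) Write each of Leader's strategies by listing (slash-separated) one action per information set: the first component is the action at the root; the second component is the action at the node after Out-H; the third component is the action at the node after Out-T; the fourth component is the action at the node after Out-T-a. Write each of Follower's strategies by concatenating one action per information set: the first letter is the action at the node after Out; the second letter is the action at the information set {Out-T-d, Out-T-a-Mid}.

9

Leader has 24 pure strategies: Out/C/e/Mid, Out/C/e/Lo, Out/C/d/Mid, Out/C/d/Lo, Out/C/a/Mid, Out/C/a/Lo, Out/M/e/Mid, Out/M/e/Lo, Out/M/d/Mid, Out/M/d/Lo, Out/M/a/Mid, Out/M/a/Lo, In/C/e/Mid, In/C/e/Lo, In/C/d/Mid, In/C/d/Lo, In/C/a/Mid, In/C/a/Lo, In/M/e/Mid, In/M/e/Lo, In/M/d/Mid, In/M/d/Lo, In/M/a/Mid, In/M/a/Lo. Columns: Hz, Hw, Tz, Tw.
{Out/C/e/Mid, Out/C/e/Lo} → row (7,6) (7,6) (6,5) (6,5)
{Out/C/d/Mid, Out/C/d/Lo} → row (7,6) (7,6) (1,3) (6,1)
{Out/C/a/Mid} → row (7,6) (7,6) (6,5) (4,3)
{Out/C/a/Lo} → row (7,6) (7,6) (2,7) (2,7)
{Out/M/e/Mid, Out/M/e/Lo} → row (5,7) (5,7) (6,5) (6,5)
{Out/M/d/Mid, Out/M/d/Lo} → row (5,7) (5,7) (1,3) (6,1)
{Out/M/a/Mid} → row (5,7) (5,7) (6,5) (4,3)
{Out/M/a/Lo} → row (5,7) (5,7) (2,7) (2,7)
{In/C/e/Mid, In/C/e/Lo, In/C/d/Mid, In/C/d/Lo, In/C/a/Mid, In/C/a/Lo, In/M/e/Mid, In/M/e/Lo, In/M/d/Mid, In/M/d/Lo, In/M/a/Mid, In/M/a/Lo} → row (7,5) (7,5) (7,5) (7,5)
That's 9 distinct rows out of 24 strategies.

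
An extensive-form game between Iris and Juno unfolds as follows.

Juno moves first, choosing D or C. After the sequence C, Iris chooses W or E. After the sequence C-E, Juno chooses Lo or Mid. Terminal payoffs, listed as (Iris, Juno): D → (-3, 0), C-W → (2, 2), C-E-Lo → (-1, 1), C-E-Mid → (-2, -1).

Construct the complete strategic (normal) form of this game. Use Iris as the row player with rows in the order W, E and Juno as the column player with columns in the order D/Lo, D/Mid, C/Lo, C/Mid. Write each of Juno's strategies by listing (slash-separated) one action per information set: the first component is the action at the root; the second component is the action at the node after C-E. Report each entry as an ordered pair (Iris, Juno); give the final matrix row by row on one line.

Row W: D/Lo→(-3,0), D/Mid→(-3,0), C/Lo→(2,2), C/Mid→(2,2)
Row E: D/Lo→(-3,0), D/Mid→(-3,0), C/Lo→(-1,1), C/Mid→(-2,-1)

W: (-3,0) (-3,0) (2,2) (2,2) | E: (-3,0) (-3,0) (-1,1) (-2,-1)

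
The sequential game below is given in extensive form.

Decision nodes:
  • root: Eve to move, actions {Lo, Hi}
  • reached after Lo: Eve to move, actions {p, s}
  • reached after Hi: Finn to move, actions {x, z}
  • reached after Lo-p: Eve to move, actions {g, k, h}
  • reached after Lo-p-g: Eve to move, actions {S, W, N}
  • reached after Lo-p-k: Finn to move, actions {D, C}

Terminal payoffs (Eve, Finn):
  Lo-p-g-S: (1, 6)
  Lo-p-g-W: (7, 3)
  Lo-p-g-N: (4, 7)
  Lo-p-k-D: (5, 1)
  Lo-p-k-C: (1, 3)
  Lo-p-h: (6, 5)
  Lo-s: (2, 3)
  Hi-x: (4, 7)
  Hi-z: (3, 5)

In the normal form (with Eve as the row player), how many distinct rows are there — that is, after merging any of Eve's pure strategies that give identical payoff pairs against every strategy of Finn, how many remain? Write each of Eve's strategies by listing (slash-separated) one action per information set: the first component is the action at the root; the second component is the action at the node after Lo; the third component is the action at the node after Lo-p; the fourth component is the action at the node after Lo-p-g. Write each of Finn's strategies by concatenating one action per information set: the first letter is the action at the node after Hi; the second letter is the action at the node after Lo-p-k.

Eve has 36 pure strategies: Lo/p/g/S, Lo/p/g/W, Lo/p/g/N, Lo/p/k/S, Lo/p/k/W, Lo/p/k/N, Lo/p/h/S, Lo/p/h/W, Lo/p/h/N, Lo/s/g/S, Lo/s/g/W, Lo/s/g/N, Lo/s/k/S, Lo/s/k/W, Lo/s/k/N, Lo/s/h/S, Lo/s/h/W, Lo/s/h/N, Hi/p/g/S, Hi/p/g/W, Hi/p/g/N, Hi/p/k/S, Hi/p/k/W, Hi/p/k/N, Hi/p/h/S, Hi/p/h/W, Hi/p/h/N, Hi/s/g/S, Hi/s/g/W, Hi/s/g/N, Hi/s/k/S, Hi/s/k/W, Hi/s/k/N, Hi/s/h/S, Hi/s/h/W, Hi/s/h/N. Columns: xD, xC, zD, zC.
{Lo/p/g/S} → row (1,6) (1,6) (1,6) (1,6)
{Lo/p/g/W} → row (7,3) (7,3) (7,3) (7,3)
{Lo/p/g/N} → row (4,7) (4,7) (4,7) (4,7)
{Lo/p/k/S, Lo/p/k/W, Lo/p/k/N} → row (5,1) (1,3) (5,1) (1,3)
{Lo/p/h/S, Lo/p/h/W, Lo/p/h/N} → row (6,5) (6,5) (6,5) (6,5)
{Lo/s/g/S, Lo/s/g/W, Lo/s/g/N, Lo/s/k/S, Lo/s/k/W, Lo/s/k/N, Lo/s/h/S, Lo/s/h/W, Lo/s/h/N} → row (2,3) (2,3) (2,3) (2,3)
{Hi/p/g/S, Hi/p/g/W, Hi/p/g/N, Hi/p/k/S, Hi/p/k/W, Hi/p/k/N, Hi/p/h/S, Hi/p/h/W, Hi/p/h/N, Hi/s/g/S, Hi/s/g/W, Hi/s/g/N, Hi/s/k/S, Hi/s/k/W, Hi/s/k/N, Hi/s/h/S, Hi/s/h/W, Hi/s/h/N} → row (4,7) (4,7) (3,5) (3,5)
That's 7 distinct rows out of 36 strategies.

7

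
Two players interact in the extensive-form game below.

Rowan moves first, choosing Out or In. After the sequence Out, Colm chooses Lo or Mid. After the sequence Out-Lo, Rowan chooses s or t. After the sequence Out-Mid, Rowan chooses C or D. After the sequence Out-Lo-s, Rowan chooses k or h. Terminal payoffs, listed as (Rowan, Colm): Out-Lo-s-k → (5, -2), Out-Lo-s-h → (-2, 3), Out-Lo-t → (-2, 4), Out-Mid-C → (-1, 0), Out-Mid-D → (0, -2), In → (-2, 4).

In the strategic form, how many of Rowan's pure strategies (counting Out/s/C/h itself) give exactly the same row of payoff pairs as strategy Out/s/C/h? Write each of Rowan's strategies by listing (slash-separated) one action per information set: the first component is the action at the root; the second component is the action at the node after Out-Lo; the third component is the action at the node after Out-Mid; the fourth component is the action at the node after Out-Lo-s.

Row for Out/s/C/h (columns Lo, Mid): (-2,3) (-1,0).
Every one of Rowan's information sets is on the play path for some reply by Colm when Rowan follows Out/s/C/h.
Changing the action at any of them therefore changes at least one column, so only Out/s/C/h itself gives this row.

1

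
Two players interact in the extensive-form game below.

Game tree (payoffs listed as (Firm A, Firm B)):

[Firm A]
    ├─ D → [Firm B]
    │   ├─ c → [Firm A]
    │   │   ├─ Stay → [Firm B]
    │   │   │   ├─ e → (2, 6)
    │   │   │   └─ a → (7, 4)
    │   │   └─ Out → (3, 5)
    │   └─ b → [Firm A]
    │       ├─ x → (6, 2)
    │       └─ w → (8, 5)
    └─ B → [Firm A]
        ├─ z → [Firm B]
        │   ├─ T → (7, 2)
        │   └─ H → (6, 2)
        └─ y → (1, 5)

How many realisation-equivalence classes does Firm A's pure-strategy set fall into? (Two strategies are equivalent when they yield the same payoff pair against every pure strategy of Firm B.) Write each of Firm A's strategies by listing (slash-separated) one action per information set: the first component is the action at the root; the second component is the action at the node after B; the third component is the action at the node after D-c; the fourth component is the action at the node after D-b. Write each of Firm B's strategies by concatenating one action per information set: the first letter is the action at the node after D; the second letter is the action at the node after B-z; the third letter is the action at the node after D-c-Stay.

Firm A has 16 pure strategies: D/z/Stay/x, D/z/Stay/w, D/z/Out/x, D/z/Out/w, D/y/Stay/x, D/y/Stay/w, D/y/Out/x, D/y/Out/w, B/z/Stay/x, B/z/Stay/w, B/z/Out/x, B/z/Out/w, B/y/Stay/x, B/y/Stay/w, B/y/Out/x, B/y/Out/w. Columns: cTe, cTa, cHe, cHa, bTe, bTa, bHe, bHa.
{D/z/Stay/x, D/y/Stay/x} → row (2,6) (7,4) (2,6) (7,4) (6,2) (6,2) (6,2) (6,2)
{D/z/Stay/w, D/y/Stay/w} → row (2,6) (7,4) (2,6) (7,4) (8,5) (8,5) (8,5) (8,5)
{D/z/Out/x, D/y/Out/x} → row (3,5) (3,5) (3,5) (3,5) (6,2) (6,2) (6,2) (6,2)
{D/z/Out/w, D/y/Out/w} → row (3,5) (3,5) (3,5) (3,5) (8,5) (8,5) (8,5) (8,5)
{B/z/Stay/x, B/z/Stay/w, B/z/Out/x, B/z/Out/w} → row (7,2) (7,2) (6,2) (6,2) (7,2) (7,2) (6,2) (6,2)
{B/y/Stay/x, B/y/Stay/w, B/y/Out/x, B/y/Out/w} → row (1,5) (1,5) (1,5) (1,5) (1,5) (1,5) (1,5) (1,5)
That's 6 distinct rows out of 16 strategies.

6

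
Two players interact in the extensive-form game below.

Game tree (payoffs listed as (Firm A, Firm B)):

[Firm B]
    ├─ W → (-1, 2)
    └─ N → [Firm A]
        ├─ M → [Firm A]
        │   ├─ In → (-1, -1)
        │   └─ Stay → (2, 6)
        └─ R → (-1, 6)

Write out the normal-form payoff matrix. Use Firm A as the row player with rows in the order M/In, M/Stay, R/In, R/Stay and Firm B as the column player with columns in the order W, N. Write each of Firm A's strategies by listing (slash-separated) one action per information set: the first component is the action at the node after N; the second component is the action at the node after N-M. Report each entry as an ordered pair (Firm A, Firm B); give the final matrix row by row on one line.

Row M/In: W→(-1,2), N→(-1,-1)
Row M/Stay: W→(-1,2), N→(2,6)
Row R/In: W→(-1,2), N→(-1,6)
Row R/Stay: W→(-1,2), N→(-1,6)

M/In: (-1,2) (-1,-1) | M/Stay: (-1,2) (2,6) | R/In: (-1,2) (-1,6) | R/Stay: (-1,2) (-1,6)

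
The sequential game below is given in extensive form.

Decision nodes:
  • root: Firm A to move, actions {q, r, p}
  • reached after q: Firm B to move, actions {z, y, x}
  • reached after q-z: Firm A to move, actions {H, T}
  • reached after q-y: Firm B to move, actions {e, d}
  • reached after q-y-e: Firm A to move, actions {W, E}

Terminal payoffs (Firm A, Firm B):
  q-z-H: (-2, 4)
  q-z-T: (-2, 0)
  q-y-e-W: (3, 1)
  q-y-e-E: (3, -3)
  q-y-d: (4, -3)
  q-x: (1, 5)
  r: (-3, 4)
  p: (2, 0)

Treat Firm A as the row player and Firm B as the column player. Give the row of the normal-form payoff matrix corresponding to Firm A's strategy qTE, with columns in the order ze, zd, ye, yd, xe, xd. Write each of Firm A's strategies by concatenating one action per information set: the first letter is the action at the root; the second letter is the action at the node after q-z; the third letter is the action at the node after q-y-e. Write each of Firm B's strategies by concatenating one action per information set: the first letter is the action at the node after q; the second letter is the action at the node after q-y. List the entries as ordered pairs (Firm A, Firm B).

(-2,0) (-2,0) (3,-3) (4,-3) (1,5) (1,5)

vs ze: Firm A plays q → Firm B plays z at [q] → Firm A plays T at [q-z] → (-2, 0)
vs zd: Firm A plays q → Firm B plays z at [q] → Firm A plays T at [q-z] → (-2, 0)
vs ye: Firm A plays q → Firm B plays y at [q] → Firm B plays e at [q-y] → Firm A plays E at [q-y-e] → (3, -3)
vs yd: Firm A plays q → Firm B plays y at [q] → Firm B plays d at [q-y] → (4, -3)
vs xe: Firm A plays q → Firm B plays x at [q] → (1, 5)
vs xd: Firm A plays q → Firm B plays x at [q] → (1, 5)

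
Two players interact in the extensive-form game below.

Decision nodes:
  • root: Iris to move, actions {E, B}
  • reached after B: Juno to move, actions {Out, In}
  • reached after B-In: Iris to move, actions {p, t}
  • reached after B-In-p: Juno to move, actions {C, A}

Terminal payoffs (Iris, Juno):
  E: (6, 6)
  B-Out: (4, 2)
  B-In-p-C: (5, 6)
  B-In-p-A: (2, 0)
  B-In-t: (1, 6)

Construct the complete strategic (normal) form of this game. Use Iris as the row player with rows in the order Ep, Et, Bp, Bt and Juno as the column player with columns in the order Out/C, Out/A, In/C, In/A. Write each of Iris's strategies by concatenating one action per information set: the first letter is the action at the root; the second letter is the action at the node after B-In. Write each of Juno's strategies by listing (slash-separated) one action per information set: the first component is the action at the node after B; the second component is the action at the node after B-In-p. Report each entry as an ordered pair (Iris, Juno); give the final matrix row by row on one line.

Ep: (6,6) (6,6) (6,6) (6,6) | Et: (6,6) (6,6) (6,6) (6,6) | Bp: (4,2) (4,2) (5,6) (2,0) | Bt: (4,2) (4,2) (1,6) (1,6)

Row Ep: Out/C→(6,6), Out/A→(6,6), In/C→(6,6), In/A→(6,6)
Row Et: Out/C→(6,6), Out/A→(6,6), In/C→(6,6), In/A→(6,6)
Row Bp: Out/C→(4,2), Out/A→(4,2), In/C→(5,6), In/A→(2,0)
Row Bt: Out/C→(4,2), Out/A→(4,2), In/C→(1,6), In/A→(1,6)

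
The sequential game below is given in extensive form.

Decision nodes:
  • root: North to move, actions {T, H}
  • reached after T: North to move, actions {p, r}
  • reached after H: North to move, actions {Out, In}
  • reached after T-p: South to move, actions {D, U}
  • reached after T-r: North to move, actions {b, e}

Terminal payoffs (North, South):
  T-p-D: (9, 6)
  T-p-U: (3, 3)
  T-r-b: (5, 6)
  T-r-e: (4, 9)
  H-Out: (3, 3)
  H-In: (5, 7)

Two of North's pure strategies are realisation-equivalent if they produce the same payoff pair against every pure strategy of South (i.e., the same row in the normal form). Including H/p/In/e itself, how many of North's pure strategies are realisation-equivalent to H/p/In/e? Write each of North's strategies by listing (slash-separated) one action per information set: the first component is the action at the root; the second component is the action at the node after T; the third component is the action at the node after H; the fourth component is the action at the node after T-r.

4

Row for H/p/In/e (columns D, U): (5,7) (5,7).
Under H/p/In/e, North's choice at the node after T and at the node after T-r can never be reached regardless of what South does, so varying those choices leaves every outcome unchanged.
Holding the reachable choices fixed and varying the unreachable ones freely already gives 2 × 2 = 4 equivalent strategies.
No other strategy reproduces this row, so those 4 are the full class: H/p/In/b, H/p/In/e, H/r/In/b, H/r/In/e.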